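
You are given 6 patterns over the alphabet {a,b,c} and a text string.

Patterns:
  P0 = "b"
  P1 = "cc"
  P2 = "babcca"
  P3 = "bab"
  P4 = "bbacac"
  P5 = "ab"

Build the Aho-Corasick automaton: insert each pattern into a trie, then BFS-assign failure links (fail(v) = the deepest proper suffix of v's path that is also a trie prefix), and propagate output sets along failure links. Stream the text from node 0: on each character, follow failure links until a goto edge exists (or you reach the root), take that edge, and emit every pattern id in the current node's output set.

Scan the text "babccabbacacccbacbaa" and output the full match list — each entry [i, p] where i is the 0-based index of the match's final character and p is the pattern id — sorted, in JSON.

Build automaton:
Trie nodes:
  n0 'ε': a→14 b→1 c→2
  n1 'b': a→4 b→9  [P0 ends]
  n2 'c': c→3
  n3 'cc': ·  [P1 ends]
  n4 'ba': b→5
  n5 'bab': c→6  [P3 ends]
  n6 'babc': c→7
  n7 'babcc': a→8
  n8 'babcca': ·  [P2 ends]
  n9 'bb': a→10
  n10 'bba': c→11
  n11 'bbac': a→12
  n12 'bbaca': c→13
  n13 'bbacac': ·  [P4 ends]
  n14 'a': b→15
  n15 'ab': ·  [P5 ends]

Failure links (BFS by depth):
  fail(1) 'b': from fail(0)=0 chase 'b': 0 ⇒ 0;  out={0}∪out(0)={0}
  fail(2) 'c': from fail(0)=0 chase 'c': 0 ⇒ 0;  out=∅∪out(0)=∅
  fail(14) 'a': from fail(0)=0 chase 'a': 0 ⇒ 0;  out=∅∪out(0)=∅
  fail(3) 'cc': from fail(2)=0 chase 'c': 0 ⇒ 2;  out={1}∪out(2)={1}
  fail(4) 'ba': from fail(1)=0 chase 'a': 0 ⇒ 14;  out=∅∪out(14)=∅
  fail(9) 'bb': from fail(1)=0 chase 'b': 0 ⇒ 1;  out=∅∪out(1)={0}
  fail(15) 'ab': from fail(14)=0 chase 'b': 0 ⇒ 1;  out={5}∪out(1)={0,5}
  fail(5) 'bab': from fail(4)=14 chase 'b': 14 ⇒ 15;  out={3}∪out(15)={0,3,5}
  fail(10) 'bba': from fail(9)=1 chase 'a': 1 ⇒ 4;  out=∅∪out(4)=∅
  fail(6) 'babc': from fail(5)=15 chase 'c': 15→1→0 ⇒ 2;  out=∅∪out(2)=∅
  fail(11) 'bbac': from fail(10)=4 chase 'c': 4→14→0 ⇒ 2;  out=∅∪out(2)=∅
  fail(7) 'babcc': from fail(6)=2 chase 'c': 2 ⇒ 3;  out=∅∪out(3)={1}
  fail(12) 'bbaca': from fail(11)=2 chase 'a': 2→0 ⇒ 14;  out=∅∪out(14)=∅
  fail(8) 'babcca': from fail(7)=3 chase 'a': 3→2→0 ⇒ 14;  out={2}∪out(14)={2}
  fail(13) 'bbacac': from fail(12)=14 chase 'c': 14→0 ⇒ 2;  out={4}∪out(2)={4}

Run:
i=0 'b': node 0→1  ** P0@[0:0]
i=1 'a': node 1→4
i=2 'b': node 4→5  ** P0@[2:2],P3@[0:2],P5@[1:2]
i=3 'c': node 5→6
i=4 'c': node 6→7  ** P1@[3:4]
i=5 'a': node 7→8  ** P2@[0:5]
i=6 'b': node 8→15 (fail-walked)  ** P0@[6:6],P5@[5:6]
i=7 'b': node 15→9 (fail-walked)  ** P0@[7:7]
i=8 'a': node 9→10
i=9 'c': node 10→11
i=10 'a': node 11→12
i=11 'c': node 12→13  ** P4@[6:11]
i=12 'c': node 13→3 (fail-walked)  ** P1@[11:12]
i=13 'c': node 3→3 (fail-walked)  ** P1@[12:13]
i=14 'b': node 3→1 (fail-walked)  ** P0@[14:14]
i=15 'a': node 1→4
i=16 'c': node 4→2 (fail-walked)
i=17 'b': node 2→1 (fail-walked)  ** P0@[17:17]
i=18 'a': node 1→4
i=19 'a': node 4→14 (fail-walked)

All matches (sorted): [[0,0],[2,0],[2,3],[2,5],[4,1],[5,2],[6,0],[6,5],[7,0],[11,4],[12,1],[13,1],[14,0],[17,0]]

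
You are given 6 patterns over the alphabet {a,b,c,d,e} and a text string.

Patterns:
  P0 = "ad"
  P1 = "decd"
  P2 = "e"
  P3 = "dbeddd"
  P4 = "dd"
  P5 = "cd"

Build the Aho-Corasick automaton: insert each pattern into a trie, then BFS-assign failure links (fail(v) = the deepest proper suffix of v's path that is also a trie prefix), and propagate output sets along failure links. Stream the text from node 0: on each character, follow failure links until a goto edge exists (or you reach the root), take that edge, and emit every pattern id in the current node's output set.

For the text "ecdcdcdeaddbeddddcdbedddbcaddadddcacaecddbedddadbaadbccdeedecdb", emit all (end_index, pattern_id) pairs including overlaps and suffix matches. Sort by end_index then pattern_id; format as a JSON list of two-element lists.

Build:
Trie nodes:
  0='ε' goto a→1 c→14 d→3 e→7
  1='a' goto d→2
  2='ad' goto ·  ←P0
  3='d' goto b→8 d→13 e→4
  4='de' goto c→5
  5='dec' goto d→6
  6='decd' goto ·  ←P1
  7='e' goto ·  ←P2
  8='db' goto e→9
  9='dbe' goto d→10
  10='dbed' goto d→11
  11='dbedd' goto d→12
  12='dbeddd' goto ·  ←P3
  13='dd' goto ·  ←P4
  14='c' goto d→15
  15='cd' goto ·  ←P5

BFS fail/out derivation:
  fail(1) 'a': from fail(0)=0 chase 'a': 0 ⇒ 0;  out=∅∪out(0)=∅
  fail(3) 'd': from fail(0)=0 chase 'd': 0 ⇒ 0;  out=∅∪out(0)=∅
  fail(7) 'e': from fail(0)=0 chase 'e': 0 ⇒ 0;  out={2}∪out(0)={2}
  fail(14) 'c': from fail(0)=0 chase 'c': 0 ⇒ 0;  out=∅∪out(0)=∅
  fail(2) 'ad': from fail(1)=0 chase 'd': 0 ⇒ 3;  out={0}∪out(3)={0}
  fail(4) 'de': from fail(3)=0 chase 'e': 0 ⇒ 7;  out=∅∪out(7)={2}
  fail(8) 'db': from fail(3)=0 chase 'b': 0 ⇒ 0;  out=∅∪out(0)=∅
  fail(13) 'dd': from fail(3)=0 chase 'd': 0 ⇒ 3;  out={4}∪out(3)={4}
  fail(15) 'cd': from fail(14)=0 chase 'd': 0 ⇒ 3;  out={5}∪out(3)={5}
  fail(5) 'dec': from fail(4)=7 chase 'c': 7→0 ⇒ 14;  out=∅∪out(14)=∅
  fail(9) 'dbe': from fail(8)=0 chase 'e': 0 ⇒ 7;  out=∅∪out(7)={2}
  fail(6) 'decd': from fail(5)=14 chase 'd': 14 ⇒ 15;  out={1}∪out(15)={1,5}
  fail(10) 'dbed': from fail(9)=7 chase 'd': 7→0 ⇒ 3;  out=∅∪out(3)=∅
  fail(11) 'dbedd': from fail(10)=3 chase 'd': 3 ⇒ 13;  out=∅∪out(13)={4}
  fail(12) 'dbeddd': from fail(11)=13 chase 'd': 13→3 ⇒ 13;  out={3}∪out(13)={3,4}

Run:
pos 0 'e': at 7  → match P2@[0:0]
pos 1 'c': at 14 (via fail)
pos 2 'd': at 15  → match P5@[1:2]
pos 3 'c': at 14 (via fail)
pos 4 'd': at 15  → match P5@[3:4]
pos 5 'c': at 14 (via fail)
pos 6 'd': at 15  → match P5@[5:6]
pos 7 'e': at 4 (via fail)  → match P2@[7:7]
pos 8 'a': at 1 (via fail)
pos 9 'd': at 2  → match P0@[8:9]
pos 10 'd': at 13 (via fail)  → match P4@[9:10]
pos 11 'b': at 8 (via fail)
pos 12 'e': at 9  → match P2@[12:12]
pos 13 'd': at 10
pos 14 'd': at 11  → match P4@[13:14]
pos 15 'd': at 12  → match P3@[10:15],P4@[14:15]
pos 16 'd': at 13 (via fail)  → match P4@[15:16]
pos 17 'c': at 14 (via fail)
pos 18 'd': at 15  → match P5@[17:18]
pos 19 'b': at 8 (via fail)
pos 20 'e': at 9  → match P2@[20:20]
pos 21 'd': at 10
pos 22 'd': at 11  → match P4@[21:22]
pos 23 'd': at 12  → match P3@[18:23],P4@[22:23]
pos 24 'b': at 8 (via fail)
pos 25 'c': at 14 (via fail)
pos 26 'a': at 1 (via fail)
pos 27 'd': at 2  → match P0@[26:27]
pos 28 'd': at 13 (via fail)  → match P4@[27:28]
pos 29 'a': at 1 (via fail)
pos 30 'd': at 2  → match P0@[29:30]
pos 31 'd': at 13 (via fail)  → match P4@[30:31]
pos 32 'd': at 13 (via fail)  → match P4@[31:32]
pos 33 'c': at 14 (via fail)
pos 34 'a': at 1 (via fail)
pos 35 'c': at 14 (via fail)
pos 36 'a': at 1 (via fail)
pos 37 'e': at 7 (via fail)  → match P2@[37:37]
pos 38 'c': at 14 (via fail)
pos 39 'd': at 15  → match P5@[38:39]
pos 40 'd': at 13 (via fail)  → match P4@[39:40]
pos 41 'b': at 8 (via fail)
pos 42 'e': at 9  → match P2@[42:42]
pos 43 'd': at 10
pos 44 'd': at 11  → match P4@[43:44]
pos 45 'd': at 12  → match P3@[40:45],P4@[44:45]
pos 46 'a': at 1 (via fail)
pos 47 'd': at 2  → match P0@[46:47]
pos 48 'b': at 8 (via fail)
pos 49 'a': at 1 (via fail)
pos 50 'a': at 1 (via fail)
pos 51 'd': at 2  → match P0@[50:51]
pos 52 'b': at 8 (via fail)
pos 53 'c': at 14 (via fail)
pos 54 'c': at 14 (via fail)
pos 55 'd': at 15  → match P5@[54:55]
pos 56 'e': at 4 (via fail)  → match P2@[56:56]
pos 57 'e': at 7 (via fail)  → match P2@[57:57]
pos 58 'd': at 3 (via fail)
pos 59 'e': at 4  → match P2@[59:59]
pos 60 'c': at 5
pos 61 'd': at 6  → match P1@[58:61],P5@[60:61]
pos 62 'b': at 8 (via fail)

Matches: [[0,2],[2,5],[4,5],[6,5],[7,2],[9,0],[10,4],[12,2],[14,4],[15,3],[15,4],[16,4],[18,5],[20,2],[22,4],[23,3],[23,4],[27,0],[28,4],[30,0],[31,4],[32,4],[37,2],[39,5],[40,4],[42,2],[44,4],[45,3],[45,4],[47,0],[51,0],[55,5],[56,2],[57,2],[59,2],[61,1],[61,5]]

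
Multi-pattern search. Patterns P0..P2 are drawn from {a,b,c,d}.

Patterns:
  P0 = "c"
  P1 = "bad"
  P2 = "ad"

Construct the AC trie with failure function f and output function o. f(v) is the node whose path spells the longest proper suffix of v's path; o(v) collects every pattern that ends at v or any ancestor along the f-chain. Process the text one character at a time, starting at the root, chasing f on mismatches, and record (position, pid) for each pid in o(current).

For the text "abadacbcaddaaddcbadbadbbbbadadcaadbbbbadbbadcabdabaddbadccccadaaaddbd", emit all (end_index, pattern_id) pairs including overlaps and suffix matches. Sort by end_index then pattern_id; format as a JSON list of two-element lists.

Construct AC machine:
Trie (insert patterns):
  0='ε' goto a→5 b→2 c→1
  1='c' goto ·  ←P0
  2='b' goto a→3
  3='ba' goto d→4
  4='bad' goto ·  ←P1
  5='a' goto d→6
  6='ad' goto ·  ←P2

BFS fail/out derivation:
  fail(1) 'c': from fail(0)=0 chase 'c': 0 ⇒ 0;  out={0}∪out(0)={0}
  fail(2) 'b': from fail(0)=0 chase 'b': 0 ⇒ 0;  out=∅∪out(0)=∅
  fail(5) 'a': from fail(0)=0 chase 'a': 0 ⇒ 0;  out=∅∪out(0)=∅
  fail(3) 'ba': from fail(2)=0 chase 'a': 0 ⇒ 5;  out=∅∪out(5)=∅
  fail(6) 'ad': from fail(5)=0 chase 'd': 0 ⇒ 0;  out={2}∪out(0)={2}
  fail(4) 'bad': from fail(3)=5 chase 'd': 5 ⇒ 6;  out={1}∪out(6)={1,2}

Run:
pos 0 'a': at 5
pos 1 'b': at 2 ·f
pos 2 'a': at 3
pos 3 'd': at 4  emit P1@[1:3],P2@[2:3]
pos 4 'a': at 5 ·f
pos 5 'c': at 1 ·f  emit P0@[5:5]
pos 6 'b': at 2 ·f
pos 7 'c': at 1 ·f  emit P0@[7:7]
pos 8 'a': at 5 ·f
pos 9 'd': at 6  emit P2@[8:9]
pos 10 'd': at 0 ·f
pos 11 'a': at 5
pos 12 'a': at 5 ·f
pos 13 'd': at 6  emit P2@[12:13]
pos 14 'd': at 0 ·f
pos 15 'c': at 1  emit P0@[15:15]
pos 16 'b': at 2 ·f
pos 17 'a': at 3
pos 18 'd': at 4  emit P1@[16:18],P2@[17:18]
pos 19 'b': at 2 ·f
pos 20 'a': at 3
pos 21 'd': at 4  emit P1@[19:21],P2@[20:21]
pos 22 'b': at 2 ·f
pos 23 'b': at 2 ·f
pos 24 'b': at 2 ·f
pos 25 'b': at 2 ·f
pos 26 'a': at 3
pos 27 'd': at 4  emit P1@[25:27],P2@[26:27]
pos 28 'a': at 5 ·f
pos 29 'd': at 6  emit P2@[28:29]
pos 30 'c': at 1 ·f  emit P0@[30:30]
pos 31 'a': at 5 ·f
pos 32 'a': at 5 ·f
pos 33 'd': at 6  emit P2@[32:33]
pos 34 'b': at 2 ·f
pos 35 'b': at 2 ·f
pos 36 'b': at 2 ·f
pos 37 'b': at 2 ·f
pos 38 'a': at 3
pos 39 'd': at 4  emit P1@[37:39],P2@[38:39]
pos 40 'b': at 2 ·f
pos 41 'b': at 2 ·f
pos 42 'a': at 3
pos 43 'd': at 4  emit P1@[41:43],P2@[42:43]
pos 44 'c': at 1 ·f  emit P0@[44:44]
pos 45 'a': at 5 ·f
pos 46 'b': at 2 ·f
pos 47 'd': at 0 ·f
pos 48 'a': at 5
pos 49 'b': at 2 ·f
pos 50 'a': at 3
pos 51 'd': at 4  emit P1@[49:51],P2@[50:51]
pos 52 'd': at 0 ·f
pos 53 'b': at 2
pos 54 'a': at 3
pos 55 'd': at 4  emit P1@[53:55],P2@[54:55]
pos 56 'c': at 1 ·f  emit P0@[56:56]
pos 57 'c': at 1 ·f  emit P0@[57:57]
pos 58 'c': at 1 ·f  emit P0@[58:58]
pos 59 'c': at 1 ·f  emit P0@[59:59]
pos 60 'a': at 5 ·f
pos 61 'd': at 6  emit P2@[60:61]
pos 62 'a': at 5 ·f
pos 63 'a': at 5 ·f
pos 64 'a': at 5 ·f
pos 65 'd': at 6  emit P2@[64:65]
pos 66 'd': at 0 ·f
pos 67 'b': at 2
pos 68 'd': at 0 ·f

Matches: [[3,1],[3,2],[5,0],[7,0],[9,2],[13,2],[15,0],[18,1],[18,2],[21,1],[21,2],[27,1],[27,2],[29,2],[30,0],[33,2],[39,1],[39,2],[43,1],[43,2],[44,0],[51,1],[51,2],[55,1],[55,2],[56,0],[57,0],[58,0],[59,0],[61,2],[65,2]]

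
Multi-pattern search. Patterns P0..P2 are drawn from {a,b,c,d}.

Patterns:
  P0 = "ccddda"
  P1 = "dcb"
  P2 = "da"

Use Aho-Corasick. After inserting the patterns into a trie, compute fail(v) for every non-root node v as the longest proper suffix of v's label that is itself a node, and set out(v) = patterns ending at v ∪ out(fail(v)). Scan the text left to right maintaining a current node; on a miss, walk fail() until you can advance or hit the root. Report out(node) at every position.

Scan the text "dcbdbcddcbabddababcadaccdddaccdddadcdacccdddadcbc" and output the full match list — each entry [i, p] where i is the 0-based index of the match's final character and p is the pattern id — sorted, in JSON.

Build:
Trie (insert patterns):
  0='ε' goto c→1 d→7
  1='c' goto c→2
  2='cc' goto d→3
  3='ccd' goto d→4
  4='ccdd' goto d→5
  5='ccddd' goto a→6
  6='ccddda' goto ·  ←P0
  7='d' goto a→10 c→8
  8='dc' goto b→9
  9='dcb' goto ·  ←P1
  10='da' goto ·  ←P2

BFS fail/out derivation:
  n1('c'): parent n0 fail=0; on 'c' 0 → fail=0;  out ∅∪∅=∅
  n7('d'): parent n0 fail=0; on 'd' 0 → fail=0;  out ∅∪∅=∅
  n2('cc'): parent n1 fail=0; on 'c' 0 → fail=1;  out ∅∪∅=∅
  n8('dc'): parent n7 fail=0; on 'c' 0 → fail=1;  out ∅∪∅=∅
  n10('da'): parent n7 fail=0; on 'a' 0 → fail=0;  out {2}∪∅={2}
  n3('ccd'): parent n2 fail=1; on 'd' 1→0 → fail=7;  out ∅∪∅=∅
  n9('dcb'): parent n8 fail=1; on 'b' 1→0 → fail=0;  out {1}∪∅={1}
  n4('ccdd'): parent n3 fail=7; on 'd' 7→0 → fail=7;  out ∅∪∅=∅
  n5('ccddd'): parent n4 fail=7; on 'd' 7→0 → fail=7;  out ∅∪∅=∅
  n6('ccddda'): parent n5 fail=7; on 'a' 7 → fail=10;  out {0}∪{2}={0,2}

Run:
i=0 'd': node 0→7
i=1 'c': node 7→8
i=2 'b': node 8→9  ** P1@[0:2]
i=3 'd': node 9→7 ·f
i=4 'b': node 7→0 ·f
i=5 'c': node 0→1
i=6 'd': node 1→7 ·f
i=7 'd': node 7→7 ·f
i=8 'c': node 7→8
i=9 'b': node 8→9  ** P1@[7:9]
i=10 'a': node 9→0 ·f
i=11 'b': node 0→0
i=12 'd': node 0→7
i=13 'd': node 7→7 ·f
i=14 'a': node 7→10  ** P2@[13:14]
i=15 'b': node 10→0 ·f
i=16 'a': node 0→0
i=17 'b': node 0→0
i=18 'c': node 0→1
i=19 'a': node 1→0 ·f
i=20 'd': node 0→7
i=21 'a': node 7→10  ** P2@[20:21]
i=22 'c': node 10→1 ·f
i=23 'c': node 1→2
i=24 'd': node 2→3
i=25 'd': node 3→4
i=26 'd': node 4→5
i=27 'a': node 5→6  ** P0@[22:27],P2@[26:27]
i=28 'c': node 6→1 ·f
i=29 'c': node 1→2
i=30 'd': node 2→3
i=31 'd': node 3→4
i=32 'd': node 4→5
i=33 'a': node 5→6  ** P0@[28:33],P2@[32:33]
i=34 'd': node 6→7 ·f
i=35 'c': node 7→8
i=36 'd': node 8→7 ·f
i=37 'a': node 7→10  ** P2@[36:37]
i=38 'c': node 10→1 ·f
i=39 'c': node 1→2
i=40 'c': node 2→2 ·f
i=41 'd': node 2→3
i=42 'd': node 3→4
i=43 'd': node 4→5
i=44 'a': node 5→6  ** P0@[39:44],P2@[43:44]
i=45 'd': node 6→7 ·f
i=46 'c': node 7→8
i=47 'b': node 8→9  ** P1@[45:47]
i=48 'c': node 9→1 ·f

All matches (sorted): [[2,1],[9,1],[14,2],[21,2],[27,0],[27,2],[33,0],[33,2],[37,2],[44,0],[44,2],[47,1]]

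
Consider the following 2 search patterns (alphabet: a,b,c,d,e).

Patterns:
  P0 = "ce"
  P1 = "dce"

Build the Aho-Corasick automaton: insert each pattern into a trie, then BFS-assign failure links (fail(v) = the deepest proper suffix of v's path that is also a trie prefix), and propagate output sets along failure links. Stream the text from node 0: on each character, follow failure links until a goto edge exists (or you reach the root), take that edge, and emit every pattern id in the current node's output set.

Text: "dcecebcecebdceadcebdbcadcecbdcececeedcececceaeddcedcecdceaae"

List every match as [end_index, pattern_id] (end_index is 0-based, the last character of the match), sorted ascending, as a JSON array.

Build:
Trie (insert patterns):
  n0 'ε': c→1 d→3
  n1 'c': e→2
  n2 'ce': ·  ←P0
  n3 'd': c→4
  n4 'dc': e→5
  n5 'dce': ·  ←P1

Failure links (BFS by depth):
  n1('c'): parent n0 fail=0; on 'c' 0 → fail=0;  out ∅∪∅=∅
  n3('d'): parent n0 fail=0; on 'd' 0 → fail=0;  out ∅∪∅=∅
  n2('ce'): parent n1 fail=0; on 'e' 0 → fail=0;  out {0}∪∅={0}
  n4('dc'): parent n3 fail=0; on 'c' 0 → fail=1;  out ∅∪∅=∅
  n5('dce'): parent n4 fail=1; on 'e' 1 → fail=2;  out {1}∪{0}={0,1}

Run:
pos 0 'd': at 3
pos 1 'c': at 4
pos 2 'e': at 5  emit P0@[1:2],P1@[0:2]
pos 3 'c': at 1 (via fail)
pos 4 'e': at 2  emit P0@[3:4]
pos 5 'b': at 0 (via fail)
pos 6 'c': at 1
pos 7 'e': at 2  emit P0@[6:7]
pos 8 'c': at 1 (via fail)
pos 9 'e': at 2  emit P0@[8:9]
pos 10 'b': at 0 (via fail)
pos 11 'd': at 3
pos 12 'c': at 4
pos 13 'e': at 5  emit P0@[12:13],P1@[11:13]
pos 14 'a': at 0 (via fail)
pos 15 'd': at 3
pos 16 'c': at 4
pos 17 'e': at 5  emit P0@[16:17],P1@[15:17]
pos 18 'b': at 0 (via fail)
pos 19 'd': at 3
pos 20 'b': at 0 (via fail)
pos 21 'c': at 1
pos 22 'a': at 0 (via fail)
pos 23 'd': at 3
pos 24 'c': at 4
pos 25 'e': at 5  emit P0@[24:25],P1@[23:25]
pos 26 'c': at 1 (via fail)
pos 27 'b': at 0 (via fail)
pos 28 'd': at 3
pos 29 'c': at 4
pos 30 'e': at 5  emit P0@[29:30],P1@[28:30]
pos 31 'c': at 1 (via fail)
pos 32 'e': at 2  emit P0@[31:32]
pos 33 'c': at 1 (via fail)
pos 34 'e': at 2  emit P0@[33:34]
pos 35 'e': at 0 (via fail)
pos 36 'd': at 3
pos 37 'c': at 4
pos 38 'e': at 5  emit P0@[37:38],P1@[36:38]
pos 39 'c': at 1 (via fail)
pos 40 'e': at 2  emit P0@[39:40]
pos 41 'c': at 1 (via fail)
pos 42 'c': at 1 (via fail)
pos 43 'e': at 2  emit P0@[42:43]
pos 44 'a': at 0 (via fail)
pos 45 'e': at 0
pos 46 'd': at 3
pos 47 'd': at 3 (via fail)
pos 48 'c': at 4
pos 49 'e': at 5  emit P0@[48:49],P1@[47:49]
pos 50 'd': at 3 (via fail)
pos 51 'c': at 4
pos 52 'e': at 5  emit P0@[51:52],P1@[50:52]
pos 53 'c': at 1 (via fail)
pos 54 'd': at 3 (via fail)
pos 55 'c': at 4
pos 56 'e': at 5  emit P0@[55:56],P1@[54:56]
pos 57 'a': at 0 (via fail)
pos 58 'a': at 0
pos 59 'e': at 0

All matches (sorted): [[2,0],[2,1],[4,0],[7,0],[9,0],[13,0],[13,1],[17,0],[17,1],[25,0],[25,1],[30,0],[30,1],[32,0],[34,0],[38,0],[38,1],[40,0],[43,0],[49,0],[49,1],[52,0],[52,1],[56,0],[56,1]]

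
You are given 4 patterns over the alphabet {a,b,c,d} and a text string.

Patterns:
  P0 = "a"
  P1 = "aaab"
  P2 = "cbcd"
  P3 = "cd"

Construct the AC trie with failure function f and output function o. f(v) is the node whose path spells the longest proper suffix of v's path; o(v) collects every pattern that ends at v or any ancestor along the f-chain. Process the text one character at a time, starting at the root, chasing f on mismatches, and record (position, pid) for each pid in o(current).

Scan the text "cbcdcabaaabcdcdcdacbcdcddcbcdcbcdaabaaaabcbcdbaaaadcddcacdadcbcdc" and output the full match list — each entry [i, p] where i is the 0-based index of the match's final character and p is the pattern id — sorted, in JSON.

Construct AC machine:
Trie nodes:
  0='ε' goto a→1 c→5
  1='a' goto a→2  [P0 ends]
  2='aa' goto a→3
  3='aaa' goto b→4
  4='aaab' goto ·  [P1 ends]
  5='c' goto b→6 d→9
  6='cb' goto c→7
  7='cbc' goto d→8
  8='cbcd' goto ·  [P2 ends]
  9='cd' goto ·  [P3 ends]

Failure links (BFS by depth):
  n1('a'): parent n0 fail=0; on 'a' 0 → fail=0;  out {0}∪∅={0}
  n5('c'): parent n0 fail=0; on 'c' 0 → fail=0;  out ∅∪∅=∅
  n2('aa'): parent n1 fail=0; on 'a' 0 → fail=1;  out ∅∪{0}={0}
  n6('cb'): parent n5 fail=0; on 'b' 0 → fail=0;  out ∅∪∅=∅
  n9('cd'): parent n5 fail=0; on 'd' 0 → fail=0;  out {3}∪∅={3}
  n3('aaa'): parent n2 fail=1; on 'a' 1 → fail=2;  out ∅∪{0}={0}
  n7('cbc'): parent n6 fail=0; on 'c' 0 → fail=5;  out ∅∪∅=∅
  n4('aaab'): parent n3 fail=2; on 'b' 2→1→0 → fail=0;  out {1}∪∅={1}
  n8('cbcd'): parent n7 fail=5; on 'd' 5 → fail=9;  out {2}∪{3}={2,3}

Scan:
pos 0 'c': at 5
pos 1 'b': at 6
pos 2 'c': at 7
pos 3 'd': at 8  ** P2@[0:3],P3@[2:3]
pos 4 'c': at 5 ·f
pos 5 'a': at 1 ·f  ** P0@[5:5]
pos 6 'b': at 0 ·f
pos 7 'a': at 1  ** P0@[7:7]
pos 8 'a': at 2  ** P0@[8:8]
pos 9 'a': at 3  ** P0@[9:9]
pos 10 'b': at 4  ** P1@[7:10]
pos 11 'c': at 5 ·f
pos 12 'd': at 9  ** P3@[11:12]
pos 13 'c': at 5 ·f
pos 14 'd': at 9  ** P3@[13:14]
pos 15 'c': at 5 ·f
pos 16 'd': at 9  ** P3@[15:16]
pos 17 'a': at 1 ·f  ** P0@[17:17]
pos 18 'c': at 5 ·f
pos 19 'b': at 6
pos 20 'c': at 7
pos 21 'd': at 8  ** P2@[18:21],P3@[20:21]
pos 22 'c': at 5 ·f
pos 23 'd': at 9  ** P3@[22:23]
pos 24 'd': at 0 ·f
pos 25 'c': at 5
pos 26 'b': at 6
pos 27 'c': at 7
pos 28 'd': at 8  ** P2@[25:28],P3@[27:28]
pos 29 'c': at 5 ·f
pos 30 'b': at 6
pos 31 'c': at 7
pos 32 'd': at 8  ** P2@[29:32],P3@[31:32]
pos 33 'a': at 1 ·f  ** P0@[33:33]
pos 34 'a': at 2  ** P0@[34:34]
pos 35 'b': at 0 ·f
pos 36 'a': at 1  ** P0@[36:36]
pos 37 'a': at 2  ** P0@[37:37]
pos 38 'a': at 3  ** P0@[38:38]
pos 39 'a': at 3 ·f  ** P0@[39:39]
pos 40 'b': at 4  ** P1@[37:40]
pos 41 'c': at 5 ·f
pos 42 'b': at 6
pos 43 'c': at 7
pos 44 'd': at 8  ** P2@[41:44],P3@[43:44]
pos 45 'b': at 0 ·f
pos 46 'a': at 1  ** P0@[46:46]
pos 47 'a': at 2  ** P0@[47:47]
pos 48 'a': at 3  ** P0@[48:48]
pos 49 'a': at 3 ·f  ** P0@[49:49]
pos 50 'd': at 0 ·f
pos 51 'c': at 5
pos 52 'd': at 9  ** P3@[51:52]
pos 53 'd': at 0 ·f
pos 54 'c': at 5
pos 55 'a': at 1 ·f  ** P0@[55:55]
pos 56 'c': at 5 ·f
pos 57 'd': at 9  ** P3@[56:57]
pos 58 'a': at 1 ·f  ** P0@[58:58]
pos 59 'd': at 0 ·f
pos 60 'c': at 5
pos 61 'b': at 6
pos 62 'c': at 7
pos 63 'd': at 8  ** P2@[60:63],P3@[62:63]
pos 64 'c': at 5 ·f

Matches: [[3,2],[3,3],[5,0],[7,0],[8,0],[9,0],[10,1],[12,3],[14,3],[16,3],[17,0],[21,2],[21,3],[23,3],[28,2],[28,3],[32,2],[32,3],[33,0],[34,0],[36,0],[37,0],[38,0],[39,0],[40,1],[44,2],[44,3],[46,0],[47,0],[48,0],[49,0],[52,3],[55,0],[57,3],[58,0],[63,2],[63,3]]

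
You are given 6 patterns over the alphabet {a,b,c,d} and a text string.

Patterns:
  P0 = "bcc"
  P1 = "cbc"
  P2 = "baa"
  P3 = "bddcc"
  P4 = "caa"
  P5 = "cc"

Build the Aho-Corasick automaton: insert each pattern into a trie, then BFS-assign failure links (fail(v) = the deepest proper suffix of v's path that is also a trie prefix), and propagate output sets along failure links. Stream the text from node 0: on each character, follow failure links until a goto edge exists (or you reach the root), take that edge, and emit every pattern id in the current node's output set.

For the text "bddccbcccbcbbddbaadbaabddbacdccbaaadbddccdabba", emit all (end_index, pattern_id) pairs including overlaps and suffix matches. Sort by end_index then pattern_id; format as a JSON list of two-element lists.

Build automaton:
Trie nodes:
  0='ε' goto b→1 c→4
  1='b' goto a→7 c→2 d→9
  2='bc' goto c→3
  3='bcc' goto ·  ←P0
  4='c' goto a→13 b→5 c→15
  5='cb' goto c→6
  6='cbc' goto ·  ←P1
  7='ba' goto a→8
  8='baa' goto ·  ←P2
  9='bd' goto d→10
  10='bdd' goto c→11
  11='bddc' goto c→12
  12='bddcc' goto ·  ←P3
  13='ca' goto a→14
  14='caa' goto ·  ←P4
  15='cc' goto ·  ←P5

BFS fail/out derivation:
  fail(1) 'b': from fail(0)=0 chase 'b': 0 ⇒ 0;  out=∅∪out(0)=∅
  fail(4) 'c': from fail(0)=0 chase 'c': 0 ⇒ 0;  out=∅∪out(0)=∅
  fail(2) 'bc': from fail(1)=0 chase 'c': 0 ⇒ 4;  out=∅∪out(4)=∅
  fail(5) 'cb': from fail(4)=0 chase 'b': 0 ⇒ 1;  out=∅∪out(1)=∅
  fail(7) 'ba': from fail(1)=0 chase 'a': 0 ⇒ 0;  out=∅∪out(0)=∅
  fail(9) 'bd': from fail(1)=0 chase 'd': 0 ⇒ 0;  out=∅∪out(0)=∅
  fail(13) 'ca': from fail(4)=0 chase 'a': 0 ⇒ 0;  out=∅∪out(0)=∅
  fail(15) 'cc': from fail(4)=0 chase 'c': 0 ⇒ 4;  out={5}∪out(4)={5}
  fail(3) 'bcc': from fail(2)=4 chase 'c': 4 ⇒ 15;  out={0}∪out(15)={0,5}
  fail(6) 'cbc': from fail(5)=1 chase 'c': 1 ⇒ 2;  out={1}∪out(2)={1}
  fail(8) 'baa': from fail(7)=0 chase 'a': 0 ⇒ 0;  out={2}∪out(0)={2}
  fail(10) 'bdd': from fail(9)=0 chase 'd': 0 ⇒ 0;  out=∅∪out(0)=∅
  fail(14) 'caa': from fail(13)=0 chase 'a': 0 ⇒ 0;  out={4}∪out(0)={4}
  fail(11) 'bddc': from fail(10)=0 chase 'c': 0 ⇒ 4;  out=∅∪out(4)=∅
  fail(12) 'bddcc': from fail(11)=4 chase 'c': 4 ⇒ 15;  out={3}∪out(15)={3,5}

Scan:
pos 0 'b': at 1
pos 1 'd': at 9
pos 2 'd': at 10
pos 3 'c': at 11
pos 4 'c': at 12  ** P3@[0:4],P5@[3:4]
pos 5 'b': at 5 (fail-walked)
pos 6 'c': at 6  ** P1@[4:6]
pos 7 'c': at 3 (fail-walked)  ** P0@[5:7],P5@[6:7]
pos 8 'c': at 15 (fail-walked)  ** P5@[7:8]
pos 9 'b': at 5 (fail-walked)
pos 10 'c': at 6  ** P1@[8:10]
pos 11 'b': at 5 (fail-walked)
pos 12 'b': at 1 (fail-walked)
pos 13 'd': at 9
pos 14 'd': at 10
pos 15 'b': at 1 (fail-walked)
pos 16 'a': at 7
pos 17 'a': at 8  ** P2@[15:17]
pos 18 'd': at 0 (fail-walked)
pos 19 'b': at 1
pos 20 'a': at 7
pos 21 'a': at 8  ** P2@[19:21]
pos 22 'b': at 1 (fail-walked)
pos 23 'd': at 9
pos 24 'd': at 10
pos 25 'b': at 1 (fail-walked)
pos 26 'a': at 7
pos 27 'c': at 4 (fail-walked)
pos 28 'd': at 0 (fail-walked)
pos 29 'c': at 4
pos 30 'c': at 15  ** P5@[29:30]
pos 31 'b': at 5 (fail-walked)
pos 32 'a': at 7 (fail-walked)
pos 33 'a': at 8  ** P2@[31:33]
pos 34 'a': at 0 (fail-walked)
pos 35 'd': at 0
pos 36 'b': at 1
pos 37 'd': at 9
pos 38 'd': at 10
pos 39 'c': at 11
pos 40 'c': at 12  ** P3@[36:40],P5@[39:40]
pos 41 'd': at 0 (fail-walked)
pos 42 'a': at 0
pos 43 'b': at 1
pos 44 'b': at 1 (fail-walked)
pos 45 'a': at 7

Result: [[4,3],[4,5],[6,1],[7,0],[7,5],[8,5],[10,1],[17,2],[21,2],[30,5],[33,2],[40,3],[40,5]]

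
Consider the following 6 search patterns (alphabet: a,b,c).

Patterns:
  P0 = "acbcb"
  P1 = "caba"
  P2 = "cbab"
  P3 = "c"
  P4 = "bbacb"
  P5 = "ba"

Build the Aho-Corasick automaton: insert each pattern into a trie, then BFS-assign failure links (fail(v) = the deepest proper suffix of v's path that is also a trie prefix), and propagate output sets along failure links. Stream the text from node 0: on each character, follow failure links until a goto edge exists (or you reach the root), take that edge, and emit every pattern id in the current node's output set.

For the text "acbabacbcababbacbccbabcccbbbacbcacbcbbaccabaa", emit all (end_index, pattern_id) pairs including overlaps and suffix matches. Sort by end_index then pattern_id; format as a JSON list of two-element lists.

Construct AC machine:
Trie (insert patterns):
  0='ε' goto a→1 b→13 c→6
  1='a' goto c→2
  2='ac' goto b→3
  3='acb' goto c→4
  4='acbc' goto b→5
  5='acbcb' goto ·  [P0 ends]
  6='c' goto a→7 b→10  [P3 ends]
  7='ca' goto b→8
  8='cab' goto a→9
  9='caba' goto ·  [P1 ends]
  10='cb' goto a→11
  11='cba' goto b→12
  12='cbab' goto ·  [P2 ends]
  13='b' goto a→18 b→14
  14='bb' goto a→15
  15='bba' goto c→16
  16='bbac' goto b→17
  17='bbacb' goto ·  [P4 ends]
  18='ba' goto ·  [P5 ends]

Failure links (BFS by depth):
  n1('a'): parent n0 fail=0; on 'a' 0 → fail=0;  out ∅∪∅=∅
  n6('c'): parent n0 fail=0; on 'c' 0 → fail=0;  out {3}∪∅={3}
  n13('b'): parent n0 fail=0; on 'b' 0 → fail=0;  out ∅∪∅=∅
  n2('ac'): parent n1 fail=0; on 'c' 0 → fail=6;  out ∅∪{3}={3}
  n7('ca'): parent n6 fail=0; on 'a' 0 → fail=1;  out ∅∪∅=∅
  n10('cb'): parent n6 fail=0; on 'b' 0 → fail=13;  out ∅∪∅=∅
  n14('bb'): parent n13 fail=0; on 'b' 0 → fail=13;  out ∅∪∅=∅
  n18('ba'): parent n13 fail=0; on 'a' 0 → fail=1;  out {5}∪∅={5}
  n3('acb'): parent n2 fail=6; on 'b' 6 → fail=10;  out ∅∪∅=∅
  n8('cab'): parent n7 fail=1; on 'b' 1→0 → fail=13;  out ∅∪∅=∅
  n11('cba'): parent n10 fail=13; on 'a' 13 → fail=18;  out ∅∪{5}={5}
  n15('bba'): parent n14 fail=13; on 'a' 13 → fail=18;  out ∅∪{5}={5}
  n4('acbc'): parent n3 fail=10; on 'c' 10→13→0 → fail=6;  out ∅∪{3}={3}
  n9('caba'): parent n8 fail=13; on 'a' 13 → fail=18;  out {1}∪{5}={1,5}
  n12('cbab'): parent n11 fail=18; on 'b' 18→1→0 → fail=13;  out {2}∪∅={2}
  n16('bbac'): parent n15 fail=18; on 'c' 18→1 → fail=2;  out ∅∪{3}={3}
  n5('acbcb'): parent n4 fail=6; on 'b' 6 → fail=10;  out {0}∪∅={0}
  n17('bbacb'): parent n16 fail=2; on 'b' 2 → fail=3;  out {4}∪∅={4}

Text stream:
[0] read 'a'  n0⇒n1
[1] read 'c'  n1⇒n2  emit P3@[1:1]
[2] read 'b'  n2⇒n3
[3] read 'a'  n3⇒n11 (fail-walked)  emit P5@[2:3]
[4] read 'b'  n11⇒n12  emit P2@[1:4]
[5] read 'a'  n12⇒n18 (fail-walked)  emit P5@[4:5]
[6] read 'c'  n18⇒n2 (fail-walked)  emit P3@[6:6]
[7] read 'b'  n2⇒n3
[8] read 'c'  n3⇒n4  emit P3@[8:8]
[9] read 'a'  n4⇒n7 (fail-walked)
[10] read 'b'  n7⇒n8
[11] read 'a'  n8⇒n9  emit P1@[8:11],P5@[10:11]
[12] read 'b'  n9⇒n13 (fail-walked)
[13] read 'b'  n13⇒n14
[14] read 'a'  n14⇒n15  emit P5@[13:14]
[15] read 'c'  n15⇒n16  emit P3@[15:15]
[16] read 'b'  n16⇒n17  emit P4@[12:16]
[17] read 'c'  n17⇒n4 (fail-walked)  emit P3@[17:17]
[18] read 'c'  n4⇒n6 (fail-walked)  emit P3@[18:18]
[19] read 'b'  n6⇒n10
[20] read 'a'  n10⇒n11  emit P5@[19:20]
[21] read 'b'  n11⇒n12  emit P2@[18:21]
[22] read 'c'  n12⇒n6 (fail-walked)  emit P3@[22:22]
[23] read 'c'  n6⇒n6 (fail-walked)  emit P3@[23:23]
[24] read 'c'  n6⇒n6 (fail-walked)  emit P3@[24:24]
[25] read 'b'  n6⇒n10
[26] read 'b'  n10⇒n14 (fail-walked)
[27] read 'b'  n14⇒n14 (fail-walked)
[28] read 'a'  n14⇒n15  emit P5@[27:28]
[29] read 'c'  n15⇒n16  emit P3@[29:29]
[30] read 'b'  n16⇒n17  emit P4@[26:30]
[31] read 'c'  n17⇒n4 (fail-walked)  emit P3@[31:31]
[32] read 'a'  n4⇒n7 (fail-walked)
[33] read 'c'  n7⇒n2 (fail-walked)  emit P3@[33:33]
[34] read 'b'  n2⇒n3
[35] read 'c'  n3⇒n4  emit P3@[35:35]
[36] read 'b'  n4⇒n5  emit P0@[32:36]
[37] read 'b'  n5⇒n14 (fail-walked)
[38] read 'a'  n14⇒n15  emit P5@[37:38]
[39] read 'c'  n15⇒n16  emit P3@[39:39]
[40] read 'c'  n16⇒n6 (fail-walked)  emit P3@[40:40]
[41] read 'a'  n6⇒n7
[42] read 'b'  n7⇒n8
[43] read 'a'  n8⇒n9  emit P1@[40:43],P5@[42:43]
[44] read 'a'  n9⇒n1 (fail-walked)

Matches: [[1,3],[3,5],[4,2],[5,5],[6,3],[8,3],[11,1],[11,5],[14,5],[15,3],[16,4],[17,3],[18,3],[20,5],[21,2],[22,3],[23,3],[24,3],[28,5],[29,3],[30,4],[31,3],[33,3],[35,3],[36,0],[38,5],[39,3],[40,3],[43,1],[43,5]]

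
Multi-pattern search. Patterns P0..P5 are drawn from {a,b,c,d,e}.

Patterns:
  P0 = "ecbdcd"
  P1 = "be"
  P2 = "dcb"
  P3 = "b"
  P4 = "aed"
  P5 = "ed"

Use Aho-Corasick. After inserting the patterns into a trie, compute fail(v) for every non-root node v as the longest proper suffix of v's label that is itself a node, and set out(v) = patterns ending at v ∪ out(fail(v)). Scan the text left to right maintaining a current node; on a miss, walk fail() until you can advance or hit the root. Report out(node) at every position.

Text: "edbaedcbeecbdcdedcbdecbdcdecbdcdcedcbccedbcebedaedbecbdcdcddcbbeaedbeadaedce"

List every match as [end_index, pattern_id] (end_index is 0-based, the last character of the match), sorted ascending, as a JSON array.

Construct AC machine:
Trie (insert patterns):
  n0 'ε': a→12 b→7 d→9 e→1
  n1 'e': c→2 d→15
  n2 'ec': b→3
  n3 'ecb': d→4
  n4 'ecbd': c→5
  n5 'ecbdc': d→6
  n6 'ecbdcd': ·  [P0 ends]
  n7 'b': e→8  [P3 ends]
  n8 'be': ·  [P1 ends]
  n9 'd': c→10
  n10 'dc': b→11
  n11 'dcb': ·  [P2 ends]
  n12 'a': e→13
  n13 'ae': d→14
  n14 'aed': ·  [P4 ends]
  n15 'ed': ·  [P5 ends]

BFS fail/out derivation:
  n1('e'): parent n0 fail=0; on 'e' 0 → fail=0;  out ∅∪∅=∅
  n7('b'): parent n0 fail=0; on 'b' 0 → fail=0;  out {3}∪∅={3}
  n9('d'): parent n0 fail=0; on 'd' 0 → fail=0;  out ∅∪∅=∅
  n12('a'): parent n0 fail=0; on 'a' 0 → fail=0;  out ∅∪∅=∅
  n2('ec'): parent n1 fail=0; on 'c' 0 → fail=0;  out ∅∪∅=∅
  n8('be'): parent n7 fail=0; on 'e' 0 → fail=1;  out {1}∪∅={1}
  n10('dc'): parent n9 fail=0; on 'c' 0 → fail=0;  out ∅∪∅=∅
  n13('ae'): parent n12 fail=0; on 'e' 0 → fail=1;  out ∅∪∅=∅
  n15('ed'): parent n1 fail=0; on 'd' 0 → fail=9;  out {5}∪∅={5}
  n3('ecb'): parent n2 fail=0; on 'b' 0 → fail=7;  out ∅∪{3}={3}
  n11('dcb'): parent n10 fail=0; on 'b' 0 → fail=7;  out {2}∪{3}={2,3}
  n14('aed'): parent n13 fail=1; on 'd' 1 → fail=15;  out {4}∪{5}={4,5}
  n4('ecbd'): parent n3 fail=7; on 'd' 7→0 → fail=9;  out ∅∪∅=∅
  n5('ecbdc'): parent n4 fail=9; on 'c' 9 → fail=10;  out ∅∪∅=∅
  n6('ecbdcd'): parent n5 fail=10; on 'd' 10→0 → fail=9;  out {0}∪∅={0}

Run:
pos 0 'e': at 1
pos 1 'd': at 15  ** P5@[0:1]
pos 2 'b': at 7 ·f  ** P3@[2:2]
pos 3 'a': at 12 ·f
pos 4 'e': at 13
pos 5 'd': at 14  ** P4@[3:5],P5@[4:5]
pos 6 'c': at 10 ·f
pos 7 'b': at 11  ** P2@[5:7],P3@[7:7]
pos 8 'e': at 8 ·f  ** P1@[7:8]
pos 9 'e': at 1 ·f
pos 10 'c': at 2
pos 11 'b': at 3  ** P3@[11:11]
pos 12 'd': at 4
pos 13 'c': at 5
pos 14 'd': at 6  ** P0@[9:14]
pos 15 'e': at 1 ·f
pos 16 'd': at 15  ** P5@[15:16]
pos 17 'c': at 10 ·f
pos 18 'b': at 11  ** P2@[16:18],P3@[18:18]
pos 19 'd': at 9 ·f
pos 20 'e': at 1 ·f
pos 21 'c': at 2
pos 22 'b': at 3  ** P3@[22:22]
pos 23 'd': at 4
pos 24 'c': at 5
pos 25 'd': at 6  ** P0@[20:25]
pos 26 'e': at 1 ·f
pos 27 'c': at 2
pos 28 'b': at 3  ** P3@[28:28]
pos 29 'd': at 4
pos 30 'c': at 5
pos 31 'd': at 6  ** P0@[26:31]
pos 32 'c': at 10 ·f
pos 33 'e': at 1 ·f
pos 34 'd': at 15  ** P5@[33:34]
pos 35 'c': at 10 ·f
pos 36 'b': at 11  ** P2@[34:36],P3@[36:36]
pos 37 'c': at 0 ·f
pos 38 'c': at 0
pos 39 'e': at 1
pos 40 'd': at 15  ** P5@[39:40]
pos 41 'b': at 7 ·f  ** P3@[41:41]
pos 42 'c': at 0 ·f
pos 43 'e': at 1
pos 44 'b': at 7 ·f  ** P3@[44:44]
pos 45 'e': at 8  ** P1@[44:45]
pos 46 'd': at 15 ·f  ** P5@[45:46]
pos 47 'a': at 12 ·f
pos 48 'e': at 13
pos 49 'd': at 14  ** P4@[47:49],P5@[48:49]
pos 50 'b': at 7 ·f  ** P3@[50:50]
pos 51 'e': at 8  ** P1@[50:51]
pos 52 'c': at 2 ·f
pos 53 'b': at 3  ** P3@[53:53]
pos 54 'd': at 4
pos 55 'c': at 5
pos 56 'd': at 6  ** P0@[51:56]
pos 57 'c': at 10 ·f
pos 58 'd': at 9 ·f
pos 59 'd': at 9 ·f
pos 60 'c': at 10
pos 61 'b': at 11  ** P2@[59:61],P3@[61:61]
pos 62 'b': at 7 ·f  ** P3@[62:62]
pos 63 'e': at 8  ** P1@[62:63]
pos 64 'a': at 12 ·f
pos 65 'e': at 13
pos 66 'd': at 14  ** P4@[64:66],P5@[65:66]
pos 67 'b': at 7 ·f  ** P3@[67:67]
pos 68 'e': at 8  ** P1@[67:68]
pos 69 'a': at 12 ·f
pos 70 'd': at 9 ·f
pos 71 'a': at 12 ·f
pos 72 'e': at 13
pos 73 'd': at 14  ** P4@[71:73],P5@[72:73]
pos 74 'c': at 10 ·f
pos 75 'e': at 1 ·f

Result: [[1,5],[2,3],[5,4],[5,5],[7,2],[7,3],[8,1],[11,3],[14,0],[16,5],[18,2],[18,3],[22,3],[25,0],[28,3],[31,0],[34,5],[36,2],[36,3],[40,5],[41,3],[44,3],[45,1],[46,5],[49,4],[49,5],[50,3],[51,1],[53,3],[56,0],[61,2],[61,3],[62,3],[63,1],[66,4],[66,5],[67,3],[68,1],[73,4],[73,5]]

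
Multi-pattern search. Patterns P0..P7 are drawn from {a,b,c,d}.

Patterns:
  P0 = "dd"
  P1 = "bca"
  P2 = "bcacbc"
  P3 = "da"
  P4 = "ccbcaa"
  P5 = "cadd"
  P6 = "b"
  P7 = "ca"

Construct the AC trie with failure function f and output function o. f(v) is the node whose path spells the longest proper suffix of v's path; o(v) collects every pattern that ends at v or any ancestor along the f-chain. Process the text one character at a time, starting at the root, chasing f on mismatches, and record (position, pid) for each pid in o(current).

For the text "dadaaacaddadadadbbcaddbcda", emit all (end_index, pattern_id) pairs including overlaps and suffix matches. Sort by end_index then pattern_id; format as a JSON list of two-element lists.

Build:
Trie nodes:
  n0 'ε': b→3 c→10 d→1
  n1 'd': a→9 d→2
  n2 'dd': ·  ←P0
  n3 'b': c→4  ←P6
  n4 'bc': a→5
  n5 'bca': c→6  ←P1
  n6 'bcac': b→7
  n7 'bcacb': c→8
  n8 'bcacbc': ·  ←P2
  n9 'da': ·  ←P3
  n10 'c': a→16 c→11
  n11 'cc': b→12
  n12 'ccb': c→13
  n13 'ccbc': a→14
  n14 'ccbca': a→15
  n15 'ccbcaa': ·  ←P4
  n16 'ca': d→17  ←P7
  n17 'cad': d→18
  n18 'cadd': ·  ←P5

BFS fail/out derivation:
  fail(1) 'd': from fail(0)=0 chase 'd': 0 ⇒ 0;  out=∅∪out(0)=∅
  fail(3) 'b': from fail(0)=0 chase 'b': 0 ⇒ 0;  out={6}∪out(0)={6}
  fail(10) 'c': from fail(0)=0 chase 'c': 0 ⇒ 0;  out=∅∪out(0)=∅
  fail(2) 'dd': from fail(1)=0 chase 'd': 0 ⇒ 1;  out={0}∪out(1)={0}
  fail(4) 'bc': from fail(3)=0 chase 'c': 0 ⇒ 10;  out=∅∪out(10)=∅
  fail(9) 'da': from fail(1)=0 chase 'a': 0 ⇒ 0;  out={3}∪out(0)={3}
  fail(11) 'cc': from fail(10)=0 chase 'c': 0 ⇒ 10;  out=∅∪out(10)=∅
  fail(16) 'ca': from fail(10)=0 chase 'a': 0 ⇒ 0;  out={7}∪out(0)={7}
  fail(5) 'bca': from fail(4)=10 chase 'a': 10 ⇒ 16;  out={1}∪out(16)={1,7}
  fail(12) 'ccb': from fail(11)=10 chase 'b': 10→0 ⇒ 3;  out=∅∪out(3)={6}
  fail(17) 'cad': from fail(16)=0 chase 'd': 0 ⇒ 1;  out=∅∪out(1)=∅
  fail(6) 'bcac': from fail(5)=16 chase 'c': 16→0 ⇒ 10;  out=∅∪out(10)=∅
  fail(13) 'ccbc': from fail(12)=3 chase 'c': 3 ⇒ 4;  out=∅∪out(4)=∅
  fail(18) 'cadd': from fail(17)=1 chase 'd': 1 ⇒ 2;  out={5}∪out(2)={0,5}
  fail(7) 'bcacb': from fail(6)=10 chase 'b': 10→0 ⇒ 3;  out=∅∪out(3)={6}
  fail(14) 'ccbca': from fail(13)=4 chase 'a': 4 ⇒ 5;  out=∅∪out(5)={1,7}
  fail(8) 'bcacbc': from fail(7)=3 chase 'c': 3 ⇒ 4;  out={2}∪out(4)={2}
  fail(15) 'ccbcaa': from fail(14)=5 chase 'a': 5→16→0 ⇒ 0;  out={4}∪out(0)={4}

Scan:
[0] read 'd'  n0⇒n1
[1] read 'a'  n1⇒n9  emit P3@[0:1]
[2] read 'd'  n9⇒n1 ·f
[3] read 'a'  n1⇒n9  emit P3@[2:3]
[4] read 'a'  n9⇒n0 ·f
[5] read 'a'  n0⇒n0
[6] read 'c'  n0⇒n10
[7] read 'a'  n10⇒n16  emit P7@[6:7]
[8] read 'd'  n16⇒n17
[9] read 'd'  n17⇒n18  emit P0@[8:9],P5@[6:9]
[10] read 'a'  n18⇒n9 ·f  emit P3@[9:10]
[11] read 'd'  n9⇒n1 ·f
[12] read 'a'  n1⇒n9  emit P3@[11:12]
[13] read 'd'  n9⇒n1 ·f
[14] read 'a'  n1⇒n9  emit P3@[13:14]
[15] read 'd'  n9⇒n1 ·f
[16] read 'b'  n1⇒n3 ·f  emit P6@[16:16]
[17] read 'b'  n3⇒n3 ·f  emit P6@[17:17]
[18] read 'c'  n3⇒n4
[19] read 'a'  n4⇒n5  emit P1@[17:19],P7@[18:19]
[20] read 'd'  n5⇒n17 ·f
[21] read 'd'  n17⇒n18  emit P0@[20:21],P5@[18:21]
[22] read 'b'  n18⇒n3 ·f  emit P6@[22:22]
[23] read 'c'  n3⇒n4
[24] read 'd'  n4⇒n1 ·f
[25] read 'a'  n1⇒n9  emit P3@[24:25]

All matches (sorted): [[1,3],[3,3],[7,7],[9,0],[9,5],[10,3],[12,3],[14,3],[16,6],[17,6],[19,1],[19,7],[21,0],[21,5],[22,6],[25,3]]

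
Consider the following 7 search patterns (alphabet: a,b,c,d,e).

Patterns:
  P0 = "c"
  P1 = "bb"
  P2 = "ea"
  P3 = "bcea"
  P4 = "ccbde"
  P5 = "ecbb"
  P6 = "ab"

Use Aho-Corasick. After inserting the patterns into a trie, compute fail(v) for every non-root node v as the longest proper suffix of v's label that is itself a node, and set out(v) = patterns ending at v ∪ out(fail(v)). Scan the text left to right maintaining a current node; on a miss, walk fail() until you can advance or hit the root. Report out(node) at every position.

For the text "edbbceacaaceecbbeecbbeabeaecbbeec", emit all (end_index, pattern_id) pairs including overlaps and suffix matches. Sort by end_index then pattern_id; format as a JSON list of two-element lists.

Build:
Trie nodes:
  n0 'ε': a→16 b→2 c→1 e→4
  n1 'c': c→9  ←P0
  n2 'b': b→3 c→6
  n3 'bb': ·  ←P1
  n4 'e': a→5 c→13
  n5 'ea': ·  ←P2
  n6 'bc': e→7
  n7 'bce': a→8
  n8 'bcea': ·  ←P3
  n9 'cc': b→10
  n10 'ccb': d→11
  n11 'ccbd': e→12
  n12 'ccbde': ·  ←P4
  n13 'ec': b→14
  n14 'ecb': b→15
  n15 'ecbb': ·  ←P5
  n16 'a': b→17
  n17 'ab': ·  ←P6

BFS fail/out derivation:
  fail(1) 'c': from fail(0)=0 chase 'c': 0 ⇒ 0;  out={0}∪out(0)={0}
  fail(2) 'b': from fail(0)=0 chase 'b': 0 ⇒ 0;  out=∅∪out(0)=∅
  fail(4) 'e': from fail(0)=0 chase 'e': 0 ⇒ 0;  out=∅∪out(0)=∅
  fail(16) 'a': from fail(0)=0 chase 'a': 0 ⇒ 0;  out=∅∪out(0)=∅
  fail(3) 'bb': from fail(2)=0 chase 'b': 0 ⇒ 2;  out={1}∪out(2)={1}
  fail(5) 'ea': from fail(4)=0 chase 'a': 0 ⇒ 16;  out={2}∪out(16)={2}
  fail(6) 'bc': from fail(2)=0 chase 'c': 0 ⇒ 1;  out=∅∪out(1)={0}
  fail(9) 'cc': from fail(1)=0 chase 'c': 0 ⇒ 1;  out=∅∪out(1)={0}
  fail(13) 'ec': from fail(4)=0 chase 'c': 0 ⇒ 1;  out=∅∪out(1)={0}
  fail(17) 'ab': from fail(16)=0 chase 'b': 0 ⇒ 2;  out={6}∪out(2)={6}
  fail(7) 'bce': from fail(6)=1 chase 'e': 1→0 ⇒ 4;  out=∅∪out(4)=∅
  fail(10) 'ccb': from fail(9)=1 chase 'b': 1→0 ⇒ 2;  out=∅∪out(2)=∅
  fail(14) 'ecb': from fail(13)=1 chase 'b': 1→0 ⇒ 2;  out=∅∪out(2)=∅
  fail(8) 'bcea': from fail(7)=4 chase 'a': 4 ⇒ 5;  out={3}∪out(5)={2,3}
  fail(11) 'ccbd': from fail(10)=2 chase 'd': 2→0 ⇒ 0;  out=∅∪out(0)=∅
  fail(15) 'ecbb': from fail(14)=2 chase 'b': 2 ⇒ 3;  out={5}∪out(3)={1,5}
  fail(12) 'ccbde': from fail(11)=0 chase 'e': 0 ⇒ 4;  out={4}∪out(4)={4}

Scan:
pos 0 'e': at 4
pos 1 'd': at 0 (fail-walked)
pos 2 'b': at 2
pos 3 'b': at 3  emit P1@[2:3]
pos 4 'c': at 6 (fail-walked)  emit P0@[4:4]
pos 5 'e': at 7
pos 6 'a': at 8  emit P2@[5:6],P3@[3:6]
pos 7 'c': at 1 (fail-walked)  emit P0@[7:7]
pos 8 'a': at 16 (fail-walked)
pos 9 'a': at 16 (fail-walked)
pos 10 'c': at 1 (fail-walked)  emit P0@[10:10]
pos 11 'e': at 4 (fail-walked)
pos 12 'e': at 4 (fail-walked)
pos 13 'c': at 13  emit P0@[13:13]
pos 14 'b': at 14
pos 15 'b': at 15  emit P1@[14:15],P5@[12:15]
pos 16 'e': at 4 (fail-walked)
pos 17 'e': at 4 (fail-walked)
pos 18 'c': at 13  emit P0@[18:18]
pos 19 'b': at 14
pos 20 'b': at 15  emit P1@[19:20],P5@[17:20]
pos 21 'e': at 4 (fail-walked)
pos 22 'a': at 5  emit P2@[21:22]
pos 23 'b': at 17 (fail-walked)  emit P6@[22:23]
pos 24 'e': at 4 (fail-walked)
pos 25 'a': at 5  emit P2@[24:25]
pos 26 'e': at 4 (fail-walked)
pos 27 'c': at 13  emit P0@[27:27]
pos 28 'b': at 14
pos 29 'b': at 15  emit P1@[28:29],P5@[26:29]
pos 30 'e': at 4 (fail-walked)
pos 31 'e': at 4 (fail-walked)
pos 32 'c': at 13  emit P0@[32:32]

All matches (sorted): [[3,1],[4,0],[6,2],[6,3],[7,0],[10,0],[13,0],[15,1],[15,5],[18,0],[20,1],[20,5],[22,2],[23,6],[25,2],[27,0],[29,1],[29,5],[32,0]]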